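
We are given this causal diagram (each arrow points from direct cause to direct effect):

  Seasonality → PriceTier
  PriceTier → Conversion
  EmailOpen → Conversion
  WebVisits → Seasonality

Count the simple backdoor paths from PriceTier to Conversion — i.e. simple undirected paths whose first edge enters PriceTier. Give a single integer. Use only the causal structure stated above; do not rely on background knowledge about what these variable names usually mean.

0

A backdoor path from PriceTier to Conversion is any simple undirected path whose first edge points into PriceTier (i.e. leaves PriceTier via a parent).
Parents of PriceTier: {Seasonality}.
No simple path from any parent of PriceTier reaches Conversion without revisiting PriceTier, so there are no backdoor paths.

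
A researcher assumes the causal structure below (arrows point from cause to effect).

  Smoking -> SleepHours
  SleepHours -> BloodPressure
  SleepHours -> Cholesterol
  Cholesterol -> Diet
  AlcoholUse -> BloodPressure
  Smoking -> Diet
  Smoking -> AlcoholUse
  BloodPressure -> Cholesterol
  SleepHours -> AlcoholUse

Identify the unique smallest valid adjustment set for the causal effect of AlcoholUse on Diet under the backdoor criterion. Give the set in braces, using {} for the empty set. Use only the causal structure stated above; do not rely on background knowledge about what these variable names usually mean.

{SleepHours, Smoking}

Variables eligible for adjustment (non-descendants of AlcoholUse, excluding AlcoholUse and Diet): {SleepHours, Smoking}.
Backdoor paths from AlcoholUse to Diet:
  P1: AlcoholUse <- Smoking -> SleepHours -> BloodPressure -> Cholesterol -> Diet
  P2: AlcoholUse <- Smoking -> SleepHours -> Cholesterol -> Diet
  P3: AlcoholUse <- Smoking -> Diet
  P4: AlcoholUse <- SleepHours <- Smoking -> Diet
  P5: AlcoholUse <- SleepHours -> BloodPressure -> Cholesterol -> Diet
  P6: AlcoholUse <- SleepHours -> Cholesterol -> Diet
The empty set is not sufficient: P1 (AlcoholUse <- Smoking -> SleepHours -> BloodPressure -> Cholesterol -> Diet) has no collider blocking it and no conditioned non-collider, so it is open.
Try {SleepHours, Smoking}:
  P1: blocked at fork node Smoking ∈ conditioning set.
  P2: blocked at fork node Smoking ∈ conditioning set.
  P3: blocked at fork node Smoking ∈ conditioning set.
  P4: blocked at chain node SleepHours ∈ conditioning set.
  P5: blocked at fork node SleepHours ∈ conditioning set.
  P6: blocked at fork node SleepHours ∈ conditioning set.
{SleepHours, Smoking} contains no descendant of AlcoholUse and blocks every backdoor path.
Every element of {SleepHours, Smoking} is needed (dropping SleepHours leaves P5 open; dropping Smoking leaves P3 open), so no proper subset is valid.
Among all size-2 subsets of the eligible variables, only {SleepHours, Smoking} blocks every backdoor path, so it is the unique smallest valid adjustment set.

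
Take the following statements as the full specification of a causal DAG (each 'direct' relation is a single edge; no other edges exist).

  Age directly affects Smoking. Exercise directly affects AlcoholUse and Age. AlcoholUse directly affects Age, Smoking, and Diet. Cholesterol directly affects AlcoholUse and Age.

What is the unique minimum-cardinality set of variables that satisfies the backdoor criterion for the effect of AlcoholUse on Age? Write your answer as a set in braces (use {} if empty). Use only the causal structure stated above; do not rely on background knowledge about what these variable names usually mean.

{Cholesterol, Exercise}

Variables eligible for adjustment (non-descendants of AlcoholUse, excluding AlcoholUse and Age): {Cholesterol, Exercise}.
Backdoor paths from AlcoholUse to Age:
  P1: AlcoholUse <- Exercise -> Age
  P2: AlcoholUse <- Cholesterol -> Age
The empty set is not sufficient: P1 (AlcoholUse <- Exercise -> Age) has no collider blocking it and no conditioned non-collider, so it is open.
Try {Cholesterol, Exercise}:
  P1: blocked at fork node Exercise ∈ conditioning set.
  P2: blocked at fork node Cholesterol ∈ conditioning set.
{Cholesterol, Exercise} contains no descendant of AlcoholUse and blocks every backdoor path.
Every element of {Cholesterol, Exercise} is needed (dropping Cholesterol leaves P2 open; dropping Exercise leaves P1 open), so no proper subset is valid.
Among all size-2 subsets of the eligible variables, only {Cholesterol, Exercise} blocks every backdoor path, so it is the unique smallest valid adjustment set.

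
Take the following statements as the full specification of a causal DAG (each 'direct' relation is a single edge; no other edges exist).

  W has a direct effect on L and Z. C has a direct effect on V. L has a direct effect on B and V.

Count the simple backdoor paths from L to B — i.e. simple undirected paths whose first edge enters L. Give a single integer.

0

A backdoor path from L to B is any simple undirected path whose first edge points into L (i.e. leaves L via a parent).
Parents of L: {W}.
No simple path from any parent of L reaches B without revisiting L, so there are no backdoor paths.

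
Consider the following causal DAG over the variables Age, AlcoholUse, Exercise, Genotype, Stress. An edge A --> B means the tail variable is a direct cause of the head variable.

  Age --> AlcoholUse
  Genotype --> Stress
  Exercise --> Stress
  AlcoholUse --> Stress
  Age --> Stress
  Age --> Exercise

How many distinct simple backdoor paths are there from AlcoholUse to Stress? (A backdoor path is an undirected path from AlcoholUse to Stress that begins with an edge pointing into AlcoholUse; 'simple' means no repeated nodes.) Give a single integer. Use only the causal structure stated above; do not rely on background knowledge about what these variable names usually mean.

2

A backdoor path from AlcoholUse to Stress is any simple undirected path whose first edge points into AlcoholUse (i.e. leaves AlcoholUse via a parent).
Parents of AlcoholUse: {Age}.
Enumerating:
  P1: AlcoholUse <- Age -> Exercise -> Stress
  P2: AlcoholUse <- Age -> Stress
That exhausts the simple backdoor paths. Count: 2.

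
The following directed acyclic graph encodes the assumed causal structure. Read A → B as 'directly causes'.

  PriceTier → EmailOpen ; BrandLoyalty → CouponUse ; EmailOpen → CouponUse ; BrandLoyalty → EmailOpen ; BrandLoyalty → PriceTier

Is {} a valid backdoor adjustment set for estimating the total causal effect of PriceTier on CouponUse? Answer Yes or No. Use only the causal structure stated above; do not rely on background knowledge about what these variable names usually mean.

Backdoor paths from PriceTier to CouponUse (paths whose first edge points into PriceTier):
  P1: PriceTier <- BrandLoyalty -> EmailOpen -> CouponUse
  P2: PriceTier <- BrandLoyalty -> CouponUse
Condition 1 (no descendant of PriceTier in the set): holds — descendants of PriceTier are {CouponUse, EmailOpen}; none are in {}.
Condition 2 (every backdoor path blocked by {}):
  P1: open — no interior node is in the conditioning set.
  P2: open — no interior node is in the conditioning set.
{} does not satisfy the backdoor criterion.

No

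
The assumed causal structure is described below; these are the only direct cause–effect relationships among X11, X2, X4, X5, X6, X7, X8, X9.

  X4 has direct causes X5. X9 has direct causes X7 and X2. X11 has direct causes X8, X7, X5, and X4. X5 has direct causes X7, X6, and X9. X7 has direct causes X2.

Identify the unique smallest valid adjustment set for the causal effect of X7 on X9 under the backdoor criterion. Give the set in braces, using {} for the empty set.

{X2}

Variables eligible for adjustment (non-descendants of X7, excluding X7 and X9): {X2, X6, X8}.
Backdoor paths from X7 to X9:
  P1: X7 <- X2 -> X9
The empty set is not sufficient: P1 (X7 <- X2 -> X9) has no collider blocking it and no conditioned non-collider, so it is open.
Try {X2}:
  P1: blocked at fork node X2 ∈ conditioning set.
{X2} contains no descendant of X7 and blocks every backdoor path.
No other singleton works — e.g. {X8} leaves P1 open — so {X2} is the unique smallest valid adjustment set.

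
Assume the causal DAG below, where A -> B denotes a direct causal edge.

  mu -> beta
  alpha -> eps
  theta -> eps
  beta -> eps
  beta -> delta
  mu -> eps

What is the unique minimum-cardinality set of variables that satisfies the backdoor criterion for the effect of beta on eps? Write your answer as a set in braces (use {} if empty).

{mu}

Variables eligible for adjustment (non-descendants of beta, excluding beta and eps): {alpha, mu, theta}.
Backdoor paths from beta to eps:
  P1: beta <- mu -> eps
The empty set is not sufficient: P1 (beta <- mu -> eps) has no collider blocking it and no conditioned non-collider, so it is open.
Try {mu}:
  P1: blocked at fork node mu ∈ conditioning set.
{mu} contains no descendant of beta and blocks every backdoor path.
No other singleton works — e.g. {alpha} leaves P1 open — so {mu} is the unique smallest valid adjustment set.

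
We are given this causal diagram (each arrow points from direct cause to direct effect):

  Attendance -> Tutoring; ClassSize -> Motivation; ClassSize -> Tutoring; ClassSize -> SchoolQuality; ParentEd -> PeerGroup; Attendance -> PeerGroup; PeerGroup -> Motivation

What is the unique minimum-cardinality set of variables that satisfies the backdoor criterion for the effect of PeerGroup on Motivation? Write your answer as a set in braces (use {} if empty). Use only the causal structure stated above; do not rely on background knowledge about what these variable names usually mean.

Variables eligible for adjustment (non-descendants of PeerGroup, excluding PeerGroup and Motivation): {Attendance, ClassSize, ParentEd, SchoolQuality, Tutoring}.
Backdoor paths from PeerGroup to Motivation:
  P1: PeerGroup <- Attendance -> Tutoring <- ClassSize -> Motivation
Each backdoor path contains an unconditioned collider, so every path is already blocked with the empty conditioning set:
  P1: blocked at collider Tutoring (neither it nor any descendant is in the conditioning set).
The empty set is therefore the unique smallest valid set.

{}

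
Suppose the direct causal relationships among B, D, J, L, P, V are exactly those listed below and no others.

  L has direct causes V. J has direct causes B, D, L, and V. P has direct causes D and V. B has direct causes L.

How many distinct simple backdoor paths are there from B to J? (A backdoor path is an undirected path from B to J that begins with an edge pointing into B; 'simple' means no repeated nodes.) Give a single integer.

3

A backdoor path from B to J is any simple undirected path whose first edge points into B (i.e. leaves B via a parent).
Parents of B: {L}.
Enumerating:
  P1: B <- L <- V -> P <- D -> J
  P2: B <- L <- V -> J
  P3: B <- L -> J
That exhausts the simple backdoor paths. Count: 3.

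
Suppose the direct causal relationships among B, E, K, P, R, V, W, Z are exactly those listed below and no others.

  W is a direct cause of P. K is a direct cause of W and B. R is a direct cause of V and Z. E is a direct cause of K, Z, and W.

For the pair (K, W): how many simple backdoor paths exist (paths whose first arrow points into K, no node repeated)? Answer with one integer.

A backdoor path from K to W is any simple undirected path whose first edge points into K (i.e. leaves K via a parent).
Parents of K: {E}.
Enumerating:
  P1: K <- E -> W
That exhausts the simple backdoor paths. Count: 1.

1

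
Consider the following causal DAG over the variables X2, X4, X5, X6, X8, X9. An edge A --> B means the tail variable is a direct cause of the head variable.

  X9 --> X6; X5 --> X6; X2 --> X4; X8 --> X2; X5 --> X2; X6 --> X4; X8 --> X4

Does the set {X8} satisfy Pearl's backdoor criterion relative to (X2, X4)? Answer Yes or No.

Backdoor paths from X2 to X4 (paths whose first edge points into X2):
  P1: X2 <- X8 -> X4
  P2: X2 <- X5 -> X6 -> X4
Condition 1 (no descendant of X2 in the set): holds — descendants of X2 are {X4}; none are in {X8}.
Condition 2 (every backdoor path blocked by {X8}):
  P1: blocked at fork node X8 ∈ conditioning set.
  P2: open — no interior node is in the conditioning set.
{X8} does not satisfy the backdoor criterion.

No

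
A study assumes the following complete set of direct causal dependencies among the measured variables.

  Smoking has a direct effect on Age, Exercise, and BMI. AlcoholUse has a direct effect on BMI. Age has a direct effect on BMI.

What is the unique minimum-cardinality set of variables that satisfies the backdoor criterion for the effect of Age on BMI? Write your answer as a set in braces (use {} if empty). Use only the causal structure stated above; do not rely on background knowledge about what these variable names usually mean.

Variables eligible for adjustment (non-descendants of Age, excluding Age and BMI): {AlcoholUse, Exercise, Smoking}.
Backdoor paths from Age to BMI:
  P1: Age <- Smoking -> BMI
The empty set is not sufficient: P1 (Age <- Smoking -> BMI) has no collider blocking it and no conditioned non-collider, so it is open.
Try {Smoking}:
  P1: blocked at fork node Smoking ∈ conditioning set.
{Smoking} contains no descendant of Age and blocks every backdoor path.
No other singleton works — e.g. {AlcoholUse} leaves P1 open — so {Smoking} is the unique smallest valid adjustment set.

{Smoking}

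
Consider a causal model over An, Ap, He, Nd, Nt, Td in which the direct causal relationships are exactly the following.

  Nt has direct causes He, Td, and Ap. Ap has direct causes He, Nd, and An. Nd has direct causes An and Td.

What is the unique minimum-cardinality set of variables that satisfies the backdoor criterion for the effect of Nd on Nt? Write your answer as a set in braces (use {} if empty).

{An, Td}

Variables eligible for adjustment (non-descendants of Nd, excluding Nd and Nt): {An, He, Td}.
Backdoor paths from Nd to Nt:
  P1: Nd <- An -> Ap <- He -> Nt
  P2: Nd <- An -> Ap -> Nt
  P3: Nd <- Td -> Nt
The empty set is not sufficient: P2 (Nd <- An -> Ap -> Nt) has no collider blocking it and no conditioned non-collider, so it is open.
Try {An, Td}:
  P1: blocked at fork node An ∈ conditioning set.
  P2: blocked at fork node An ∈ conditioning set.
  P3: blocked at fork node Td ∈ conditioning set.
{An, Td} contains no descendant of Nd and blocks every backdoor path.
Every element of {An, Td} is needed (dropping An leaves P2 open; dropping Td leaves P3 open), so no proper subset is valid.
Among all size-2 subsets of the eligible variables, only {An, Td} blocks every backdoor path, so it is the unique smallest valid adjustment set.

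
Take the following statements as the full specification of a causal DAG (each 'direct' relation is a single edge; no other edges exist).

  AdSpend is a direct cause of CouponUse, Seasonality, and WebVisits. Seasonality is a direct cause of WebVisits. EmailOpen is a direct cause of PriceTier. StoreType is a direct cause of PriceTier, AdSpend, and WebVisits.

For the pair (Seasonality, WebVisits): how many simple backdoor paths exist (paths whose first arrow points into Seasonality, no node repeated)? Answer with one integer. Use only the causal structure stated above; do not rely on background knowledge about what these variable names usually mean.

2

A backdoor path from Seasonality to WebVisits is any simple undirected path whose first edge points into Seasonality (i.e. leaves Seasonality via a parent).
Parents of Seasonality: {AdSpend}.
Enumerating:
  P1: Seasonality <- AdSpend <- StoreType -> WebVisits
  P2: Seasonality <- AdSpend -> WebVisits
That exhausts the simple backdoor paths. Count: 2.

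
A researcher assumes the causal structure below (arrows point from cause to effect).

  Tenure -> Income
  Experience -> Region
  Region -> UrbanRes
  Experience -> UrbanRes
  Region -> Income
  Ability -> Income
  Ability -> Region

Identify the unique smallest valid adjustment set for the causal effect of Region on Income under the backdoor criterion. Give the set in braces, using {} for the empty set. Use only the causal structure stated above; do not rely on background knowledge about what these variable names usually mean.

{Ability}

Variables eligible for adjustment (non-descendants of Region, excluding Region and Income): {Ability, Experience, Tenure}.
Backdoor paths from Region to Income:
  P1: Region <- Ability -> Income
The empty set is not sufficient: P1 (Region <- Ability -> Income) has no collider blocking it and no conditioned non-collider, so it is open.
Try {Ability}:
  P1: blocked at fork node Ability ∈ conditioning set.
{Ability} contains no descendant of Region and blocks every backdoor path.
No other singleton works — e.g. {Tenure} leaves P1 open — so {Ability} is the unique smallest valid adjustment set.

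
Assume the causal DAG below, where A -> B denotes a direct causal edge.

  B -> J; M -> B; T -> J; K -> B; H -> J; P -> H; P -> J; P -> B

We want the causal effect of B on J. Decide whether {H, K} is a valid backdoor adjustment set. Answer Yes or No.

No

Backdoor paths from B to J (paths whose first edge points into B):
  P1: B <- P -> H -> J
  P2: B <- P -> J
Condition 1 (no descendant of B in the set): holds — descendants of B are {J}; none are in {H, K}.
Condition 2 (every backdoor path blocked by {H, K}):
  P1: blocked at chain node H ∈ conditioning set.
  P2: open — no interior node is in the conditioning set.
{H, K} does not satisfy the backdoor criterion.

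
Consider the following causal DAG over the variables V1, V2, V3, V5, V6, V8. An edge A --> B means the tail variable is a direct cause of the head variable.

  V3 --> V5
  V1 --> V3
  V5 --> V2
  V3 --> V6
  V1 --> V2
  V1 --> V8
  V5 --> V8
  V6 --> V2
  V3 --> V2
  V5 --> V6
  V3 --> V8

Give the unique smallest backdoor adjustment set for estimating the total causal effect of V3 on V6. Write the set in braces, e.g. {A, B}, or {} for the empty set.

Variables eligible for adjustment (non-descendants of V3, excluding V3 and V6): {V1}.
Backdoor paths from V3 to V6:
  P1: V3 <- V1 -> V8 <- V5 -> V6
  P2: V3 <- V1 -> V8 <- V5 -> V2 <- V6
  P3: V3 <- V1 -> V2 <- V5 -> V6
  P4: V3 <- V1 -> V2 <- V6
Each backdoor path contains an unconditioned collider, so every path is already blocked with the empty conditioning set:
  P1: blocked at collider V8 (neither it nor any descendant is in the conditioning set).
  P2: blocked at collider V8 (neither it nor any descendant is in the conditioning set).
  P3: blocked at collider V2 (neither it nor any descendant is in the conditioning set).
  P4: blocked at collider V2 (neither it nor any descendant is in the conditioning set).
The empty set is therefore the unique smallest valid set.

{}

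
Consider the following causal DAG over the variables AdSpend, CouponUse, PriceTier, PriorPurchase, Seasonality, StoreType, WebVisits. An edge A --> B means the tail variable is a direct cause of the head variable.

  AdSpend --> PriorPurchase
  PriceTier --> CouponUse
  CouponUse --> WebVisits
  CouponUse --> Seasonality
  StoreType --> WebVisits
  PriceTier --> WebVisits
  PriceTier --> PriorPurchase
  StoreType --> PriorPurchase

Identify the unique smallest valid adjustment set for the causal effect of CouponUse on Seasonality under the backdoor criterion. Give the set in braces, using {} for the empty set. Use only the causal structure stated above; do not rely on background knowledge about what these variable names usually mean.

Variables eligible for adjustment (non-descendants of CouponUse, excluding CouponUse and Seasonality): {AdSpend, PriceTier, PriorPurchase, StoreType}.
Backdoor paths from CouponUse to Seasonality:
  (none)
With no backdoor paths the empty set already satisfies the criterion, and it is trivially minimal.

{}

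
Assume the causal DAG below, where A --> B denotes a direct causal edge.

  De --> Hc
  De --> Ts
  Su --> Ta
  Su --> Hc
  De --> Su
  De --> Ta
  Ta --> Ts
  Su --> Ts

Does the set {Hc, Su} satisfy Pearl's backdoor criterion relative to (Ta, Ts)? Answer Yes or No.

Backdoor paths from Ta to Ts (paths whose first edge points into Ta):
  P1: Ta <- De -> Su -> Ts
  P2: Ta <- De -> Ts
  P3: Ta <- De -> Hc <- Su -> Ts
  P4: Ta <- Su <- De -> Ts
  P5: Ta <- Su -> Ts
  P6: Ta <- Su -> Hc <- De -> Ts
Condition 1 (no descendant of Ta in the set): holds — descendants of Ta are {Ts}; none are in {Hc, Su}.
Condition 2 (every backdoor path blocked by {Hc, Su}):
  P1: blocked at chain node Su ∈ conditioning set.
  P2: open — no interior node is in the conditioning set.
  P3: blocked at fork node Su ∈ conditioning set.
  P4: blocked at chain node Su ∈ conditioning set.
  P5: blocked at fork node Su ∈ conditioning set.
  P6: blocked at fork node Su ∈ conditioning set.
{Hc, Su} does not satisfy the backdoor criterion.

No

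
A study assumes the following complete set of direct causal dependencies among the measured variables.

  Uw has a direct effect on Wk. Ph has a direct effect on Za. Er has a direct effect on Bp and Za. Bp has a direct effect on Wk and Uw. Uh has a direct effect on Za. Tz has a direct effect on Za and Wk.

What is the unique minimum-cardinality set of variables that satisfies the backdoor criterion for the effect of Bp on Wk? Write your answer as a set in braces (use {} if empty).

{}

Variables eligible for adjustment (non-descendants of Bp, excluding Bp and Wk): {Er, Ph, Tz, Uh, Za}.
Backdoor paths from Bp to Wk:
  P1: Bp <- Er -> Za <- Tz -> Wk
Each backdoor path contains an unconditioned collider, so every path is already blocked with the empty conditioning set:
  P1: blocked at collider Za (neither it nor any descendant is in the conditioning set).
The empty set is therefore the unique smallest valid set.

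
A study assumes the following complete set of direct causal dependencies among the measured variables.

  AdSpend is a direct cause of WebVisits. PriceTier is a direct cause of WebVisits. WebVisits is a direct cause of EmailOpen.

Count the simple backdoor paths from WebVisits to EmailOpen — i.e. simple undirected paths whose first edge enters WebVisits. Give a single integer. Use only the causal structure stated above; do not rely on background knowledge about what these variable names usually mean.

0

A backdoor path from WebVisits to EmailOpen is any simple undirected path whose first edge points into WebVisits (i.e. leaves WebVisits via a parent).
Parents of WebVisits: {AdSpend, PriceTier}.
No simple path from any parent of WebVisits reaches EmailOpen without revisiting WebVisits, so there are no backdoor paths.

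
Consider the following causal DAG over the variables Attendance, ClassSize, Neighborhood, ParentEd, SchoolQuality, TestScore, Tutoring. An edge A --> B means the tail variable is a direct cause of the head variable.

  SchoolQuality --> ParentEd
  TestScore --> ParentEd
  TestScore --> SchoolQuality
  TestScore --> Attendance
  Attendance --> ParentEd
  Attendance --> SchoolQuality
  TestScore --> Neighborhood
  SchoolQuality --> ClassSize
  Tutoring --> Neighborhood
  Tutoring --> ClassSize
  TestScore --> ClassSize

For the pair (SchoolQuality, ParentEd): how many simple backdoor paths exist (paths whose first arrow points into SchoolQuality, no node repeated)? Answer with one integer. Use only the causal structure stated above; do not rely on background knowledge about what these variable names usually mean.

A backdoor path from SchoolQuality to ParentEd is any simple undirected path whose first edge points into SchoolQuality (i.e. leaves SchoolQuality via a parent).
Parents of SchoolQuality: {Attendance, TestScore}.
Enumerating:
  P1: SchoolQuality <- TestScore -> Attendance -> ParentEd
  P2: SchoolQuality <- TestScore -> ParentEd
  P3: SchoolQuality <- Attendance <- TestScore -> ParentEd
  P4: SchoolQuality <- Attendance -> ParentEd
That exhausts the simple backdoor paths. Count: 4.

4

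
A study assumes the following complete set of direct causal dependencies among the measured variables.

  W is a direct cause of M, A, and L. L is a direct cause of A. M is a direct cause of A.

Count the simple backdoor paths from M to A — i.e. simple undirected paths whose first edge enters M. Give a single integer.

A backdoor path from M to A is any simple undirected path whose first edge points into M (i.e. leaves M via a parent).
Parents of M: {W}.
Enumerating:
  P1: M <- W -> L -> A
  P2: M <- W -> A
That exhausts the simple backdoor paths. Count: 2.

2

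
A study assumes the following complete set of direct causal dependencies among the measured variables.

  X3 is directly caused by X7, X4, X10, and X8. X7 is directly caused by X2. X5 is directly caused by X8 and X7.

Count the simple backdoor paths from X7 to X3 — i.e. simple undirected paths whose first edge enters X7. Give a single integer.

0

A backdoor path from X7 to X3 is any simple undirected path whose first edge points into X7 (i.e. leaves X7 via a parent).
Parents of X7: {X2}.
No simple path from any parent of X7 reaches X3 without revisiting X7, so there are no backdoor paths.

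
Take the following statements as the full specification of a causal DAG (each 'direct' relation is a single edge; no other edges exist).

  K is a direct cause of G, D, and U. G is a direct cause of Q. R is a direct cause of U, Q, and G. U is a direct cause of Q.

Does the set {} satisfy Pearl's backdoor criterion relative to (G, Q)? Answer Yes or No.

No

Backdoor paths from G to Q (paths whose first edge points into G):
  P1: G <- R -> U -> Q
  P2: G <- R -> Q
  P3: G <- K -> U <- R -> Q
  P4: G <- K -> U -> Q
Condition 1 (no descendant of G in the set): holds — descendants of G are {Q}; none are in {}.
Condition 2 (every backdoor path blocked by {}):
  P1: open — no interior node is in the conditioning set.
  P2: open — no interior node is in the conditioning set.
  P3: blocked at collider U (neither it nor any descendant is in the conditioning set).
  P4: open — no interior node is in the conditioning set.
{} does not satisfy the backdoor criterion.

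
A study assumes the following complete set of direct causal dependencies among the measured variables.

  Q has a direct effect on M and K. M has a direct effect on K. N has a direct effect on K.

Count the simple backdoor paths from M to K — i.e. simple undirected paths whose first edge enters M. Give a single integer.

1

A backdoor path from M to K is any simple undirected path whose first edge points into M (i.e. leaves M via a parent).
Parents of M: {Q}.
Enumerating:
  P1: M <- Q -> K
That exhausts the simple backdoor paths. Count: 1.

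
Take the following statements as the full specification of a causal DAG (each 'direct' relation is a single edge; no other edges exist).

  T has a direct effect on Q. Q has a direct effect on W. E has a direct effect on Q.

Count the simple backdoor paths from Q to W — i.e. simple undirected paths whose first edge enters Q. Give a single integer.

0

A backdoor path from Q to W is any simple undirected path whose first edge points into Q (i.e. leaves Q via a parent).
Parents of Q: {E, T}.
No simple path from any parent of Q reaches W without revisiting Q, so there are no backdoor paths.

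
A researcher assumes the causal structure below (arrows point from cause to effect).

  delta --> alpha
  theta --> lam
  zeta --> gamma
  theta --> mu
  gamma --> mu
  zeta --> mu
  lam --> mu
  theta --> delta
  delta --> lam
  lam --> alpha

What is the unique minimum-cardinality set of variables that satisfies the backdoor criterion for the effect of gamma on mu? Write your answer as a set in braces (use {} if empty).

Variables eligible for adjustment (non-descendants of gamma, excluding gamma and mu): {alpha, delta, lam, theta, zeta}.
Backdoor paths from gamma to mu:
  P1: gamma <- zeta -> mu
The empty set is not sufficient: P1 (gamma <- zeta -> mu) has no collider blocking it and no conditioned non-collider, so it is open.
Try {zeta}:
  P1: blocked at fork node zeta ∈ conditioning set.
{zeta} contains no descendant of gamma and blocks every backdoor path.
No other singleton works — e.g. {theta} leaves P1 open — so {zeta} is the unique smallest valid adjustment set.

{zeta}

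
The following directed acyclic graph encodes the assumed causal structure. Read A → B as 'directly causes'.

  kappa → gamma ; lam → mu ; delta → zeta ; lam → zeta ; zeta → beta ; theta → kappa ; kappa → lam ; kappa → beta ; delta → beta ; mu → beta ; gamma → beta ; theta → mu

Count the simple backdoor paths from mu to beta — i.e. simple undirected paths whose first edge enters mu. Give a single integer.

8

A backdoor path from mu to beta is any simple undirected path whose first edge points into mu (i.e. leaves mu via a parent).
Parents of mu: {lam, theta}.
Enumerating:
  P1: mu <- theta -> kappa -> lam -> zeta <- delta -> beta
  P2: mu <- theta -> kappa -> lam -> zeta -> beta
  P3: mu <- theta -> kappa -> gamma -> beta
  P4: mu <- theta -> kappa -> beta
  P5: mu <- lam <- kappa -> gamma -> beta
  P6: mu <- lam <- kappa -> beta
  P7: mu <- lam -> zeta <- delta -> beta
  P8: mu <- lam -> zeta -> beta
That exhausts the simple backdoor paths. Count: 8.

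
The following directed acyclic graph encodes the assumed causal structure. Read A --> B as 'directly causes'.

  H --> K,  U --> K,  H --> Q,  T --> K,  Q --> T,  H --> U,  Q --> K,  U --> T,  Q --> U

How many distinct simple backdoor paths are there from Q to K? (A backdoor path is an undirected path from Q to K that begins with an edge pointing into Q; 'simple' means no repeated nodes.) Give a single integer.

A backdoor path from Q to K is any simple undirected path whose first edge points into Q (i.e. leaves Q via a parent).
Parents of Q: {H}.
Enumerating:
  P1: Q <- H -> U -> T -> K
  P2: Q <- H -> U -> K
  P3: Q <- H -> K
That exhausts the simple backdoor paths. Count: 3.

3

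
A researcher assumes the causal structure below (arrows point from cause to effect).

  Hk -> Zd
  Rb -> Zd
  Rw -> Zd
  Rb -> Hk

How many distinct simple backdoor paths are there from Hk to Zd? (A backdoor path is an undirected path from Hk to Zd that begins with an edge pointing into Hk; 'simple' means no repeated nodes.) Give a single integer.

A backdoor path from Hk to Zd is any simple undirected path whose first edge points into Hk (i.e. leaves Hk via a parent).
Parents of Hk: {Rb}.
Enumerating:
  P1: Hk <- Rb -> Zd
That exhausts the simple backdoor paths. Count: 1.

1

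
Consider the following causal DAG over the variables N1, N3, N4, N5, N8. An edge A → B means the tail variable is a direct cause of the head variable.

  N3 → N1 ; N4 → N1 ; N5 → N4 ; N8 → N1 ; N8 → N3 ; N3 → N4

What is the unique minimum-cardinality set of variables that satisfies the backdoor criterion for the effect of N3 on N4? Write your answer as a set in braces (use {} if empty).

{}

Variables eligible for adjustment (non-descendants of N3, excluding N3 and N4): {N5, N8}.
Backdoor paths from N3 to N4:
  P1: N3 <- N8 -> N1 <- N4
Each backdoor path contains an unconditioned collider, so every path is already blocked with the empty conditioning set:
  P1: blocked at collider N1 (neither it nor any descendant is in the conditioning set).
The empty set is therefore the unique smallest valid set.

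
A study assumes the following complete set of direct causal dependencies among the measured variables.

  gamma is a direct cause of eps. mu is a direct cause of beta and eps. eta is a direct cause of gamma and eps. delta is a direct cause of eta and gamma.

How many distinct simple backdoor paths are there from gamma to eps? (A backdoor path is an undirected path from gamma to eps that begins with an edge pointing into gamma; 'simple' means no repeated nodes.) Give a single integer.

A backdoor path from gamma to eps is any simple undirected path whose first edge points into gamma (i.e. leaves gamma via a parent).
Parents of gamma: {delta, eta}.
Enumerating:
  P1: gamma <- delta -> eta -> eps
  P2: gamma <- eta -> eps
That exhausts the simple backdoor paths. Count: 2.

2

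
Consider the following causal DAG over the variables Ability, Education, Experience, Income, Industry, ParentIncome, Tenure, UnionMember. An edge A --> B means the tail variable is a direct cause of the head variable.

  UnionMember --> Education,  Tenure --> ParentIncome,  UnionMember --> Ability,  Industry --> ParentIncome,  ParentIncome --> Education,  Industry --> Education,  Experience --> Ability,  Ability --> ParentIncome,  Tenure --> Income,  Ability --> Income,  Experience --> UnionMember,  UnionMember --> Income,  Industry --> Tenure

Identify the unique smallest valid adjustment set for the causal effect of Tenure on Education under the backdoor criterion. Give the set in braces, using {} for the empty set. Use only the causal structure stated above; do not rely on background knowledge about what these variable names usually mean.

Variables eligible for adjustment (non-descendants of Tenure, excluding Tenure and Education): {Ability, Experience, Industry, UnionMember}.
Backdoor paths from Tenure to Education:
  P1: Tenure <- Industry -> ParentIncome <- Ability <- Experience -> UnionMember -> Education
  P2: Tenure <- Industry -> ParentIncome <- Ability <- UnionMember -> Education
  P3: Tenure <- Industry -> ParentIncome <- Ability -> Income <- UnionMember -> Education
  P4: Tenure <- Industry -> ParentIncome -> Education
  P5: Tenure <- Industry -> Education
The empty set is not sufficient: P4 (Tenure <- Industry -> ParentIncome -> Education) has no collider blocking it and no conditioned non-collider, so it is open.
Try {Industry}:
  P1: blocked at fork node Industry ∈ conditioning set.
  P2: blocked at fork node Industry ∈ conditioning set.
  P3: blocked at fork node Industry ∈ conditioning set.
  P4: blocked at fork node Industry ∈ conditioning set.
  P5: blocked at fork node Industry ∈ conditioning set.
{Industry} contains no descendant of Tenure and blocks every backdoor path.
No other singleton works — e.g. {Experience} leaves P4 open — so {Industry} is the unique smallest valid adjustment set.

{Industry}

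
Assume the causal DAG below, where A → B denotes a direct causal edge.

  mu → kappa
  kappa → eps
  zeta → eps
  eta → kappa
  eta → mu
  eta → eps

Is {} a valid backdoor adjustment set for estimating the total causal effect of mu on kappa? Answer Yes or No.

Backdoor paths from mu to kappa (paths whose first edge points into mu):
  P1: mu <- eta -> kappa
  P2: mu <- eta -> eps <- kappa
Condition 1 (no descendant of mu in the set): holds — descendants of mu are {eps, kappa}; none are in {}.
Condition 2 (every backdoor path blocked by {}):
  P1: open — no interior node is in the conditioning set.
  P2: blocked at collider eps (neither it nor any descendant is in the conditioning set).
{} does not satisfy the backdoor criterion.

No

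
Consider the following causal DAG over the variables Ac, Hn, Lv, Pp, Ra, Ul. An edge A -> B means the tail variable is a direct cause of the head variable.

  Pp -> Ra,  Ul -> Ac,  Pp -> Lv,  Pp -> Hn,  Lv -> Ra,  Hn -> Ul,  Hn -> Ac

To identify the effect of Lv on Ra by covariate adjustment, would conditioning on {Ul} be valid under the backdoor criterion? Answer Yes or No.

No

Backdoor paths from Lv to Ra (paths whose first edge points into Lv):
  P1: Lv <- Pp -> Ra
Condition 1 (no descendant of Lv in the set): holds — descendants of Lv are {Ra}; none are in {Ul}.
Condition 2 (every backdoor path blocked by {Ul}):
  P1: open — no interior node is in the conditioning set.
{Ul} does not satisfy the backdoor criterion.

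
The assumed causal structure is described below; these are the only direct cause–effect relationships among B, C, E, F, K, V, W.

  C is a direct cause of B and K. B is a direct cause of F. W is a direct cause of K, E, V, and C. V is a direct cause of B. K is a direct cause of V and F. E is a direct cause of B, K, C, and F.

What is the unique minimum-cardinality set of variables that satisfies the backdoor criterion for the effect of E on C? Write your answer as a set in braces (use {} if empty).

Variables eligible for adjustment (non-descendants of E, excluding E and C): {W}.
Backdoor paths from E to C:
  P1: E <- W -> C
  P2: E <- W -> K <- C
  P3: E <- W -> K -> V -> B <- C
  P4: E <- W -> K -> F <- B <- C
  P5: E <- W -> V <- K <- C
  P6: E <- W -> V <- K -> F <- B <- C
  P7: E <- W -> V -> B <- C
  P8: E <- W -> V -> B -> F <- K <- C
The empty set is not sufficient: P1 (E <- W -> C) has no collider blocking it and no conditioned non-collider, so it is open.
Try {W}:
  P1: blocked at fork node W ∈ conditioning set.
  P2: blocked at fork node W ∈ conditioning set.
  P3: blocked at fork node W ∈ conditioning set.
  P4: blocked at fork node W ∈ conditioning set.
  P5: blocked at fork node W ∈ conditioning set.
  P6: blocked at fork node W ∈ conditioning set.
  P7: blocked at fork node W ∈ conditioning set.
  P8: blocked at fork node W ∈ conditioning set.
{W} contains no descendant of E and blocks every backdoor path.
{W} is the unique smallest valid adjustment set.

{W}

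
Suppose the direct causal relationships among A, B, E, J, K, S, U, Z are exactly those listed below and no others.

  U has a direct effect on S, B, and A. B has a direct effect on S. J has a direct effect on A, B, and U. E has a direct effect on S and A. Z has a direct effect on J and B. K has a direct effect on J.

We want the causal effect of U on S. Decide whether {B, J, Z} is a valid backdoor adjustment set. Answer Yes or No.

Backdoor paths from U to S (paths whose first edge points into U):
  P1: U <- J <- Z -> B -> S
  P2: U <- J -> B -> S
  P3: U <- J -> A <- E -> S
Condition 1 (no descendant of U in the set): FAILS — B is a descendant of U.
Condition 2 (every backdoor path blocked by {B, J, Z}):
  P1: blocked at chain node J ∈ conditioning set.
  P2: blocked at fork node J ∈ conditioning set.
  P3: blocked at fork node J ∈ conditioning set.
{B, J, Z} does not satisfy the backdoor criterion.

No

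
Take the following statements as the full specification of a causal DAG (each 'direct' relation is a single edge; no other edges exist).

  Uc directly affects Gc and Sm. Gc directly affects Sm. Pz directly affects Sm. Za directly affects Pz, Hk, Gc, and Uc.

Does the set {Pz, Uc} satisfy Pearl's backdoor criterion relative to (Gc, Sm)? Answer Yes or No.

Backdoor paths from Gc to Sm (paths whose first edge points into Gc):
  P1: Gc <- Za -> Uc -> Sm
  P2: Gc <- Za -> Pz -> Sm
  P3: Gc <- Uc <- Za -> Pz -> Sm
  P4: Gc <- Uc -> Sm
Condition 1 (no descendant of Gc in the set): holds — descendants of Gc are {Sm}; none are in {Pz, Uc}.
Condition 2 (every backdoor path blocked by {Pz, Uc}):
  P1: blocked at chain node Uc ∈ conditioning set.
  P2: blocked at chain node Pz ∈ conditioning set.
  P3: blocked at chain node Uc ∈ conditioning set.
  P4: blocked at fork node Uc ∈ conditioning set.
{Pz, Uc} satisfies the backdoor criterion.

Yes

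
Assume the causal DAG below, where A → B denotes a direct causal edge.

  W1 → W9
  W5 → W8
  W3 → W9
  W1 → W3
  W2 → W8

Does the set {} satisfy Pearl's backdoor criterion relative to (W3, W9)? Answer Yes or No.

No

Backdoor paths from W3 to W9 (paths whose first edge points into W3):
  P1: W3 <- W1 -> W9
Condition 1 (no descendant of W3 in the set): holds — descendants of W3 are {W9}; none are in {}.
Condition 2 (every backdoor path blocked by {}):
  P1: open — no interior node is in the conditioning set.
{} does not satisfy the backdoor criterion.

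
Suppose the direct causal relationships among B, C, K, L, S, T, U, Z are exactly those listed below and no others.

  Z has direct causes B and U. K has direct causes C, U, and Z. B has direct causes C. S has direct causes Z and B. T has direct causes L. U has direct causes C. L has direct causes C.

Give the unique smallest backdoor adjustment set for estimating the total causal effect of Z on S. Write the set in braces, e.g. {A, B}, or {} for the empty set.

{B}

Variables eligible for adjustment (non-descendants of Z, excluding Z and S): {B, C, L, T, U}.
Backdoor paths from Z to S:
  P1: Z <- U <- C -> B -> S
  P2: Z <- U -> K <- C -> B -> S
  P3: Z <- B -> S
The empty set is not sufficient: P1 (Z <- U <- C -> B -> S) has no collider blocking it and no conditioned non-collider, so it is open.
Try {B}:
  P1: blocked at chain node B ∈ conditioning set.
  P2: blocked at collider K (neither it nor any descendant is in the conditioning set).
  P3: blocked at fork node B ∈ conditioning set.
{B} contains no descendant of Z and blocks every backdoor path.
No other singleton works — e.g. {C} leaves P3 open — so {B} is the unique smallest valid adjustment set.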